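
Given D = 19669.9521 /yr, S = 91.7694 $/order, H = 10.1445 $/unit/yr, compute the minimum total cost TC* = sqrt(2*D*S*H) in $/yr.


2*D*S*H = 36623667.8589
TC* = sqrt(36623667.8589) = 6051.7492

6051.7492 $/yr


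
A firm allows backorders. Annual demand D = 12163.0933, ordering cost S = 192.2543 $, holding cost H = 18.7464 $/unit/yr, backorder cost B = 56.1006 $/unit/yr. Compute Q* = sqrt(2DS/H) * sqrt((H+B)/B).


sqrt(2DS/H) = 499.4777
sqrt((H+B)/B) = 1.1551
Q* = 499.4777 * 1.1551 = 576.9253

576.9253 units


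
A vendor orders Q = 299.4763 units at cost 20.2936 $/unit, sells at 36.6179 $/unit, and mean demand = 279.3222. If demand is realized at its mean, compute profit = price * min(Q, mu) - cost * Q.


Sales at mu = min(299.4763, 279.3222) = 279.3222
Revenue = 36.6179 * 279.3222 = 10228.1924
Total cost = 20.2936 * 299.4763 = 6077.4522
Profit = 10228.1924 - 6077.4522 = 4150.7401

4150.7401 $


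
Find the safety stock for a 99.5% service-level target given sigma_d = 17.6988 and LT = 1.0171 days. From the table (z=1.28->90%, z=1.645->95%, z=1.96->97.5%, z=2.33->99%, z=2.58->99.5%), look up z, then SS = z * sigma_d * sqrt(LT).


From the table, SL = 99.5% corresponds to z = 2.58
sqrt(LT) = sqrt(1.0171) = 1.0085
SS = 2.58 * 17.6988 * 1.0085 = 46.0517

46.0517 units


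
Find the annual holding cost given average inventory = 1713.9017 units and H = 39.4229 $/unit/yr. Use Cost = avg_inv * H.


Cost = 1713.9017 * 39.4229 = 67566.9753

67566.9753 $/yr


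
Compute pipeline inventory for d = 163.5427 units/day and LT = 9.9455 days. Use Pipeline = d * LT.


Pipeline = 163.5427 * 9.9455 = 1626.5139

1626.5139 units


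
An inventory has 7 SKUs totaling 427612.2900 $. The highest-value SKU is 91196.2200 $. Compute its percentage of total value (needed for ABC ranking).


Top item = 91196.2200
Total = 427612.2900
Percentage = 91196.2200 / 427612.2900 * 100 = 21.3268

21.3268%


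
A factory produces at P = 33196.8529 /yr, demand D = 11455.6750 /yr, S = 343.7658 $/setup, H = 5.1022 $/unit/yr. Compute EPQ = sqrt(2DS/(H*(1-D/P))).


1 - D/P = 1 - 0.3451 = 0.6549
H*(1-D/P) = 3.3415
2DS = 7876138.5618
EPQ = sqrt(2357054.9850) = 1535.2703

1535.2703 units


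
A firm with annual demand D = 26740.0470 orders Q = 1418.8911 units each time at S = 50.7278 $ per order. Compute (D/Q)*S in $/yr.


Number of orders = D/Q = 18.8457
Cost = 18.8457 * 50.7278 = 956.0027

956.0027 $/yr


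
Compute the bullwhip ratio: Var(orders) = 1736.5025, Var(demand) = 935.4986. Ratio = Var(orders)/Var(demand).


BW = 1736.5025 / 935.4986 = 1.8562

1.8562


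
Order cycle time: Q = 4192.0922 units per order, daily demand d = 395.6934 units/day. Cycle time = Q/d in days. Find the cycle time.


Cycle = 4192.0922 / 395.6934 = 10.5943

10.5943 days


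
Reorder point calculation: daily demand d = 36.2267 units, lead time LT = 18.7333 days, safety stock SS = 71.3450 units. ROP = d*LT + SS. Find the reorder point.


d*LT = 36.2267 * 18.7333 = 678.6456
ROP = 678.6456 + 71.3450 = 749.9906

749.9906 units


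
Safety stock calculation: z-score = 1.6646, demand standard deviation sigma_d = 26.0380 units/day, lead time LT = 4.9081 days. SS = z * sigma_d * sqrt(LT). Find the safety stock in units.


sqrt(LT) = sqrt(4.9081) = 2.2154
SS = 1.6646 * 26.0380 * 2.2154 = 96.0228

96.0228 units


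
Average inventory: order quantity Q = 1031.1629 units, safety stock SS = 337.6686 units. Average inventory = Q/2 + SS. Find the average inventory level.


Q/2 = 515.5815
Avg = 515.5815 + 337.6686 = 853.2501

853.2501 units


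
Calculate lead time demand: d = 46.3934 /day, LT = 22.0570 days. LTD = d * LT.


LTD = 46.3934 * 22.0570 = 1023.2992

1023.2992 units


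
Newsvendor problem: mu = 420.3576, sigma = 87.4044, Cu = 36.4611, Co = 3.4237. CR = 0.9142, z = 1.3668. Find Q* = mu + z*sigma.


CR = Cu/(Cu+Co) = 36.4611/(36.4611+3.4237) = 0.9142
z = 1.3668
Q* = 420.3576 + 1.3668 * 87.4044 = 539.8219

539.8219 units


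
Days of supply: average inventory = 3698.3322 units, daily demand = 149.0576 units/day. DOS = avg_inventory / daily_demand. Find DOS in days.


DOS = 3698.3322 / 149.0576 = 24.8114

24.8114 days


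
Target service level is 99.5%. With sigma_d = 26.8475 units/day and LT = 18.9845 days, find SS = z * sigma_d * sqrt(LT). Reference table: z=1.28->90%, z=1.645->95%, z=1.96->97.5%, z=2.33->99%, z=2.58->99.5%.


From the table, SL = 99.5% corresponds to z = 2.58
sqrt(LT) = sqrt(18.9845) = 4.3571
SS = 2.58 * 26.8475 * 4.3571 = 301.8027

301.8027 units


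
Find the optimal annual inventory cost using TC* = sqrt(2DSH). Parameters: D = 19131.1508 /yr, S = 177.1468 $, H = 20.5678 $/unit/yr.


2*D*S*H = 139409459.3288
TC* = sqrt(139409459.3288) = 11807.1783

11807.1783 $/yr


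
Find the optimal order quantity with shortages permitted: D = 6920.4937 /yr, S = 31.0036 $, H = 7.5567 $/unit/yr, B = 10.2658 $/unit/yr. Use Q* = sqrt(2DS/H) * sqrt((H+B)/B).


sqrt(2DS/H) = 238.2997
sqrt((H+B)/B) = 1.3176
Q* = 238.2997 * 1.3176 = 313.9868

313.9868 units


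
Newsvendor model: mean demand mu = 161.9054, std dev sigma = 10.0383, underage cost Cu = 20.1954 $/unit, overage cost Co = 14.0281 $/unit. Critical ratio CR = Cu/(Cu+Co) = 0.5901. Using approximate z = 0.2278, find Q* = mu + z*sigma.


CR = Cu/(Cu+Co) = 20.1954/(20.1954+14.0281) = 0.5901
z = 0.2278
Q* = 161.9054 + 0.2278 * 10.0383 = 164.1921

164.1921 units


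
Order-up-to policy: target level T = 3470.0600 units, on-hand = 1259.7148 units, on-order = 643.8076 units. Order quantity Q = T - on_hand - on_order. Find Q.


Inventory position = OH + OO = 1259.7148 + 643.8076 = 1903.5224
Q = 3470.0600 - 1903.5224 = 1566.5376

1566.5376 units


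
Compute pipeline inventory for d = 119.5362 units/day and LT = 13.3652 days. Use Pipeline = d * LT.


Pipeline = 119.5362 * 13.3652 = 1597.6252

1597.6252 units


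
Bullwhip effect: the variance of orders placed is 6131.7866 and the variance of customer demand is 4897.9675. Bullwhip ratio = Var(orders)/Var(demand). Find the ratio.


BW = 6131.7866 / 4897.9675 = 1.2519

1.2519


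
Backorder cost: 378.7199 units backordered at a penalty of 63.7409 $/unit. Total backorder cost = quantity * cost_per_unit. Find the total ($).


Total = 378.7199 * 63.7409 = 24139.9473

24139.9473 $


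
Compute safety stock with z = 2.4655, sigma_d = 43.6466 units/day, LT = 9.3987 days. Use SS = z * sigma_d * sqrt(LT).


sqrt(LT) = sqrt(9.3987) = 3.0657
SS = 2.4655 * 43.6466 * 3.0657 = 329.9053

329.9053 units


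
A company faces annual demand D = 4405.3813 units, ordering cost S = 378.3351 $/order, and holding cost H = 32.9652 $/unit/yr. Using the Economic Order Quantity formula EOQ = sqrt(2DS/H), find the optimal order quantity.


2*D*S = 2 * 4405.3813 * 378.3351 = 3333420.7493
2*D*S/H = 101119.3850
EOQ = sqrt(101119.3850) = 317.9927

317.9927 units


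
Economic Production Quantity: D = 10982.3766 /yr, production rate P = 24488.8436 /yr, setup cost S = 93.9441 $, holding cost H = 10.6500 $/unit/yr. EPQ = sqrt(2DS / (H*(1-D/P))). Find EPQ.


1 - D/P = 1 - 0.4485 = 0.5515
H*(1-D/P) = 5.8739
2DS = 2063458.9711
EPQ = sqrt(351295.6289) = 592.7020

592.7020 units


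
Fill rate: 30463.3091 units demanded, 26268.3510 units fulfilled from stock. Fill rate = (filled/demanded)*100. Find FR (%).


FR = 26268.3510 / 30463.3091 * 100 = 86.2295

86.2295%


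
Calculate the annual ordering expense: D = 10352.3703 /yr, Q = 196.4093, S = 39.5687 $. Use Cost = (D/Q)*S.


Number of orders = D/Q = 52.7081
Cost = 52.7081 * 39.5687 = 2085.5929

2085.5929 $/yr


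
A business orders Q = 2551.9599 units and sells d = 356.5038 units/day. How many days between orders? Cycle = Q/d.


Cycle = 2551.9599 / 356.5038 = 7.1583

7.1583 days


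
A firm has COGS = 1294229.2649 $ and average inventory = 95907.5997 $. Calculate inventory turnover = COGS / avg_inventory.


Turnover = 1294229.2649 / 95907.5997 = 13.4945

13.4945


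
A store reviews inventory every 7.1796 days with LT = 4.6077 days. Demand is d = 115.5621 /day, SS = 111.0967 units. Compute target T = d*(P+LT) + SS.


P + LT = 11.7873
d*(P+LT) = 115.5621 * 11.7873 = 1362.1651
T = 1362.1651 + 111.0967 = 1473.2618

1473.2618 units


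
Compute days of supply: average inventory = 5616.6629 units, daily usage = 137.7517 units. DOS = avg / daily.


DOS = 5616.6629 / 137.7517 = 40.7738

40.7738 days


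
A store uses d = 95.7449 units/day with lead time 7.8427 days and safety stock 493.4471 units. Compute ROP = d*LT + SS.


d*LT = 95.7449 * 7.8427 = 750.8985
ROP = 750.8985 + 493.4471 = 1244.3456

1244.3456 units


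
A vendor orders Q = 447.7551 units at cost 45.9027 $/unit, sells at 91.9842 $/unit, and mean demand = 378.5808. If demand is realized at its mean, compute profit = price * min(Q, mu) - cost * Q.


Sales at mu = min(447.7551, 378.5808) = 378.5808
Revenue = 91.9842 * 378.5808 = 34823.4520
Total cost = 45.9027 * 447.7551 = 20553.1680
Profit = 34823.4520 - 20553.1680 = 14270.2840

14270.2840 $


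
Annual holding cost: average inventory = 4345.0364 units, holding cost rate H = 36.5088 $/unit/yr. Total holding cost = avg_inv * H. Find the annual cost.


Cost = 4345.0364 * 36.5088 = 158632.0649

158632.0649 $/yr


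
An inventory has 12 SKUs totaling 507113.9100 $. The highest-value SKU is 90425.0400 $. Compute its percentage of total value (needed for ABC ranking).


Top item = 90425.0400
Total = 507113.9100
Percentage = 90425.0400 / 507113.9100 * 100 = 17.8313

17.8313%


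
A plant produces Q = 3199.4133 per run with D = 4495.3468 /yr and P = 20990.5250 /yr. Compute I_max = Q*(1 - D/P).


D/P = 0.2142
1 - D/P = 0.7858
I_max = 3199.4133 * 0.7858 = 2514.2245

2514.2245 units


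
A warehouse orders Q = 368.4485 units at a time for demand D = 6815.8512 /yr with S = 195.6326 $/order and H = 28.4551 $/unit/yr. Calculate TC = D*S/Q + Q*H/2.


Ordering cost = D*S/Q = 3618.9663
Holding cost = Q*H/2 = 5242.1195
TC = 3618.9663 + 5242.1195 = 8861.0857

8861.0857 $/yr


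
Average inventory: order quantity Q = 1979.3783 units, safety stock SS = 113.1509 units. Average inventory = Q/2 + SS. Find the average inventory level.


Q/2 = 989.6892
Avg = 989.6892 + 113.1509 = 1102.8401

1102.8401 units


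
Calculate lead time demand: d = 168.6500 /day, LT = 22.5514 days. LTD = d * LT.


LTD = 168.6500 * 22.5514 = 3803.2936

3803.2936 units


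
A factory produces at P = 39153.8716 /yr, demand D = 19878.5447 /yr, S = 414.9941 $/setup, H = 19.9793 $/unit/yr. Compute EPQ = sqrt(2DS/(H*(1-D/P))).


1 - D/P = 1 - 0.5077 = 0.4923
H*(1-D/P) = 9.8357
2DS = 16498957.5342
EPQ = sqrt(1677448.5043) = 1295.1635

1295.1635 units


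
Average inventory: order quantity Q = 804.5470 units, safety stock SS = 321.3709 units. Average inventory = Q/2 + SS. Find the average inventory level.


Q/2 = 402.2735
Avg = 402.2735 + 321.3709 = 723.6444

723.6444 units


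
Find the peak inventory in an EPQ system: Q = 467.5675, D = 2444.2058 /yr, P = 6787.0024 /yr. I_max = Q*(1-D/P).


D/P = 0.3601
1 - D/P = 0.6399
I_max = 467.5675 * 0.6399 = 299.1822

299.1822 units


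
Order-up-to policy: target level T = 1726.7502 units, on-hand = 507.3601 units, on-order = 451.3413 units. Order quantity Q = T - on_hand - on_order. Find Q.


Inventory position = OH + OO = 507.3601 + 451.3413 = 958.7014
Q = 1726.7502 - 958.7014 = 768.0488

768.0488 units


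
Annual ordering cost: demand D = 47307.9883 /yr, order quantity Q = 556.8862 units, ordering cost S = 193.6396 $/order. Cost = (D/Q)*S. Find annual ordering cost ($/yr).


Number of orders = D/Q = 84.9509
Cost = 84.9509 * 193.6396 = 16449.8598

16449.8598 $/yr


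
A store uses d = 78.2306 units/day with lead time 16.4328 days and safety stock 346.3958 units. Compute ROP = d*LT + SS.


d*LT = 78.2306 * 16.4328 = 1285.5478
ROP = 1285.5478 + 346.3958 = 1631.9436

1631.9436 units


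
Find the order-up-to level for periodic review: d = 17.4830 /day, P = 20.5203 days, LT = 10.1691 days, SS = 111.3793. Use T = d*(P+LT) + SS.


P + LT = 30.6894
d*(P+LT) = 17.4830 * 30.6894 = 536.5428
T = 536.5428 + 111.3793 = 647.9221

647.9221 units


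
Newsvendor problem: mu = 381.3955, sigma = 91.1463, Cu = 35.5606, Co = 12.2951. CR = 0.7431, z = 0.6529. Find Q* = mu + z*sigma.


CR = Cu/(Cu+Co) = 35.5606/(35.5606+12.2951) = 0.7431
z = 0.6529
Q* = 381.3955 + 0.6529 * 91.1463 = 440.9049

440.9049 units


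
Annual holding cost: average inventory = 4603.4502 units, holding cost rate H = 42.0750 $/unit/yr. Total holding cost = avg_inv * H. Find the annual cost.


Cost = 4603.4502 * 42.0750 = 193690.1672

193690.1672 $/yr


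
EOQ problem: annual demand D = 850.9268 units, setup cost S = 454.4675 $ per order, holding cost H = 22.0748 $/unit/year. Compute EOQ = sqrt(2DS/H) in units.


2*D*S = 2 * 850.9268 * 454.4675 = 773437.1510
2*D*S/H = 35037.1080
EOQ = sqrt(35037.1080) = 187.1820

187.1820 units


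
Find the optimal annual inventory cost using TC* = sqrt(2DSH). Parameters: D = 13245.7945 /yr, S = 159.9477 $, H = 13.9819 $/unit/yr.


2*D*S*H = 59245067.6545
TC* = sqrt(59245067.6545) = 7697.0818

7697.0818 $/yr


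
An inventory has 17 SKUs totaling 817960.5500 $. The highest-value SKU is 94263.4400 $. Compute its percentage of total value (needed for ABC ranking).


Top item = 94263.4400
Total = 817960.5500
Percentage = 94263.4400 / 817960.5500 * 100 = 11.5242

11.5242%


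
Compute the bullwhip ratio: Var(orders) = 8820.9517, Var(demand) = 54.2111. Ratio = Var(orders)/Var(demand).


BW = 8820.9517 / 54.2111 = 162.7149

162.7149


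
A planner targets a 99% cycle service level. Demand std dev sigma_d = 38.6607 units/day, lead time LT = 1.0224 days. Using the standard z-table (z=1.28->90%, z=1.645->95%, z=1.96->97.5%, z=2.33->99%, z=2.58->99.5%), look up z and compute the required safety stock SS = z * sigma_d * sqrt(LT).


From the table, SL = 99% corresponds to z = 2.33
sqrt(LT) = sqrt(1.0224) = 1.0111
SS = 2.33 * 38.6607 * 1.0111 = 91.0827

91.0827 units


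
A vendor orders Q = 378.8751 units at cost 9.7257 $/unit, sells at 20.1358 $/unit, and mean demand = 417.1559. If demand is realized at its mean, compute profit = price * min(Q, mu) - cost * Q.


Sales at mu = min(378.8751, 417.1559) = 378.8751
Revenue = 20.1358 * 378.8751 = 7628.9532
Total cost = 9.7257 * 378.8751 = 3684.8256
Profit = 7628.9532 - 3684.8256 = 3944.1277

3944.1277 $


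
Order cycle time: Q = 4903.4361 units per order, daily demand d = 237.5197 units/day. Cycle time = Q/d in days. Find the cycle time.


Cycle = 4903.4361 / 237.5197 = 20.6443

20.6443 days


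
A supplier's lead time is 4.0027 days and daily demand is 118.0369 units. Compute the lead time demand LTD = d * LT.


LTD = 118.0369 * 4.0027 = 472.4663

472.4663 units


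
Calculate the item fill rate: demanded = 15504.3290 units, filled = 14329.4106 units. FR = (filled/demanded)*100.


FR = 14329.4106 / 15504.3290 * 100 = 92.4220

92.4220%


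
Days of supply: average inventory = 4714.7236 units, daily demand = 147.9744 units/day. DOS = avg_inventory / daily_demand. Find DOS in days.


DOS = 4714.7236 / 147.9744 = 31.8618

31.8618 days


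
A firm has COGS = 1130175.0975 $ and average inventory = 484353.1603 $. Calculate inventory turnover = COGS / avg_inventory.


Turnover = 1130175.0975 / 484353.1603 = 2.3334

2.3334


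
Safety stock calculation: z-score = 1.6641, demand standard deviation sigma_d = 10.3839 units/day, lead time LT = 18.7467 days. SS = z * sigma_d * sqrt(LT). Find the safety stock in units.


sqrt(LT) = sqrt(18.7467) = 4.3297
SS = 1.6641 * 10.3839 * 4.3297 = 74.8174

74.8174 units


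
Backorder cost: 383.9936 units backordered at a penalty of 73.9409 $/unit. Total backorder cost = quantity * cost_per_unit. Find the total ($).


Total = 383.9936 * 73.9409 = 28392.8324

28392.8324 $


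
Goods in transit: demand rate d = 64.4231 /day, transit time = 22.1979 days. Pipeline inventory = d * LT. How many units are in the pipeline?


Pipeline = 64.4231 * 22.1979 = 1430.0575

1430.0575 units


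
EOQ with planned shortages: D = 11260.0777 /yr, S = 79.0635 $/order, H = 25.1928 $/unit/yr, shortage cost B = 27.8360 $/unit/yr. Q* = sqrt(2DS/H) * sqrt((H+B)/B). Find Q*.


sqrt(2DS/H) = 265.8493
sqrt((H+B)/B) = 1.3802
Q* = 265.8493 * 1.3802 = 366.9340

366.9340 units


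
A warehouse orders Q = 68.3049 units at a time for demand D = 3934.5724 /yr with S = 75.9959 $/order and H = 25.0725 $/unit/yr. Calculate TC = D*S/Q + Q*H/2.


Ordering cost = D*S/Q = 4377.5977
Holding cost = Q*H/2 = 856.2873
TC = 4377.5977 + 856.2873 = 5233.8850

5233.8850 $/yr


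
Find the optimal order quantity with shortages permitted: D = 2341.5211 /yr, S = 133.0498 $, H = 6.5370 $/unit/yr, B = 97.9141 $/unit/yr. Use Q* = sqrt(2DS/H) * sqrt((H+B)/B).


sqrt(2DS/H) = 308.7322
sqrt((H+B)/B) = 1.0328
Q* = 308.7322 * 1.0328 = 318.8716

318.8716 units


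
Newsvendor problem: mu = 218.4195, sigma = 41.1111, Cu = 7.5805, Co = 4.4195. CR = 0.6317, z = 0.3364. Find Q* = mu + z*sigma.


CR = Cu/(Cu+Co) = 7.5805/(7.5805+4.4195) = 0.6317
z = 0.3364
Q* = 218.4195 + 0.3364 * 41.1111 = 232.2493

232.2493 units


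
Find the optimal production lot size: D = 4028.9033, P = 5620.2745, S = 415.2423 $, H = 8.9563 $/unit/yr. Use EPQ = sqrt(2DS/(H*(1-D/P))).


1 - D/P = 1 - 0.7169 = 0.2831
H*(1-D/P) = 2.5360
2DS = 3345942.1455
EPQ = sqrt(1319398.0213) = 1148.6505

1148.6505 units


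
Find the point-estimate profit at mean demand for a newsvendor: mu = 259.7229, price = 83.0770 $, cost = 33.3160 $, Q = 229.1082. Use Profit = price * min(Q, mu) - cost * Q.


Sales at mu = min(229.1082, 259.7229) = 229.1082
Revenue = 83.0770 * 229.1082 = 19033.6219
Total cost = 33.3160 * 229.1082 = 7632.9688
Profit = 19033.6219 - 7632.9688 = 11400.6531

11400.6531 $


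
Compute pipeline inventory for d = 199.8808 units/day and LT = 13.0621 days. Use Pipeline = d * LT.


Pipeline = 199.8808 * 13.0621 = 2610.8630

2610.8630 units


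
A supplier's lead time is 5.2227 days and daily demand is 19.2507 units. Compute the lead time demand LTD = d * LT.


LTD = 19.2507 * 5.2227 = 100.5406

100.5406 units


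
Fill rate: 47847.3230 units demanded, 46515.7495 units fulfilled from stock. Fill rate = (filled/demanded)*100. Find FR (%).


FR = 46515.7495 / 47847.3230 * 100 = 97.2170

97.2170%


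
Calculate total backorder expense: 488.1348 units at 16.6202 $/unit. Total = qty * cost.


Total = 488.1348 * 16.6202 = 8112.8980

8112.8980 $


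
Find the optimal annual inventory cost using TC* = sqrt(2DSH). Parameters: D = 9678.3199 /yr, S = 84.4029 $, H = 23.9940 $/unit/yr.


2*D*S*H = 39200354.2618
TC* = sqrt(39200354.2618) = 6261.0186

6261.0186 $/yr


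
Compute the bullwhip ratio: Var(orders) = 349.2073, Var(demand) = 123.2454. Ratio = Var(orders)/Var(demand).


BW = 349.2073 / 123.2454 = 2.8334

2.8334


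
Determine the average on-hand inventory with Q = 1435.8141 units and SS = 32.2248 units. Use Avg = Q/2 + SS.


Q/2 = 717.9071
Avg = 717.9071 + 32.2248 = 750.1318

750.1318 units


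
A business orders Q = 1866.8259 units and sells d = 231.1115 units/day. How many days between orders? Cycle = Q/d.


Cycle = 1866.8259 / 231.1115 = 8.0776

8.0776 days


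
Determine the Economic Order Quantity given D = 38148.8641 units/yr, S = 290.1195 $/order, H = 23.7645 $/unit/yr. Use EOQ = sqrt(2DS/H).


2*D*S = 2 * 38148.8641 * 290.1195 = 22135458.7565
2*D*S/H = 931450.6409
EOQ = sqrt(931450.6409) = 965.1169

965.1169 units


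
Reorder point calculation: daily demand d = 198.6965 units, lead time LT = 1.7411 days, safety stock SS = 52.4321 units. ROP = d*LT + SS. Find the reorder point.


d*LT = 198.6965 * 1.7411 = 345.9505
ROP = 345.9505 + 52.4321 = 398.3826

398.3826 units


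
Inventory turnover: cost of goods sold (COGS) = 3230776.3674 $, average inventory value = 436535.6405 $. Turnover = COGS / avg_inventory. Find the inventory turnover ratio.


Turnover = 3230776.3674 / 436535.6405 = 7.4009

7.4009


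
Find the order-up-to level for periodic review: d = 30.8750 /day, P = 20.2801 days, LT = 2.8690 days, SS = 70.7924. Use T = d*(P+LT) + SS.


P + LT = 23.1491
d*(P+LT) = 30.8750 * 23.1491 = 714.7285
T = 714.7285 + 70.7924 = 785.5209

785.5209 units


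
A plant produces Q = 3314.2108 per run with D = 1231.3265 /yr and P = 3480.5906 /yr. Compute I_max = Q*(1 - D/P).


D/P = 0.3538
1 - D/P = 0.6462
I_max = 3314.2108 * 0.6462 = 2141.7444

2141.7444 units


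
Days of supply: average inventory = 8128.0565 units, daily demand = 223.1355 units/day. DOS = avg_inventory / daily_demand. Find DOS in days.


DOS = 8128.0565 / 223.1355 = 36.4266

36.4266 days


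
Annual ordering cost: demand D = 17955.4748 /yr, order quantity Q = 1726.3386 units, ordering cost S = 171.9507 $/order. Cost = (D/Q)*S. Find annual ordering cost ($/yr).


Number of orders = D/Q = 10.4009
Cost = 10.4009 * 171.9507 = 1788.4420

1788.4420 $/yr


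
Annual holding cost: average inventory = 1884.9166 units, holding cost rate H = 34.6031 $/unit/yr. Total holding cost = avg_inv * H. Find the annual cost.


Cost = 1884.9166 * 34.6031 = 65223.9576

65223.9576 $/yr


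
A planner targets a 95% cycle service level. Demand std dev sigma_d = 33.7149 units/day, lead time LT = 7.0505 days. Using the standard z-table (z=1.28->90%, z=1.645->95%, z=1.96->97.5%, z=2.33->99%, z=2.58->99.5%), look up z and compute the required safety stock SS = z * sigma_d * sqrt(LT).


From the table, SL = 95% corresponds to z = 1.645
sqrt(LT) = sqrt(7.0505) = 2.6553
SS = 1.645 * 33.7149 * 2.6553 = 147.2644

147.2644 units


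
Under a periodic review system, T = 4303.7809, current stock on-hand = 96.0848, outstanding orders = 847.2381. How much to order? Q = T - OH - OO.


Inventory position = OH + OO = 96.0848 + 847.2381 = 943.3229
Q = 4303.7809 - 943.3229 = 3360.4580

3360.4580 units


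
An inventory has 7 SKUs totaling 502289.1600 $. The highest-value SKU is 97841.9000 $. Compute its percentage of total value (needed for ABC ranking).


Top item = 97841.9000
Total = 502289.1600
Percentage = 97841.9000 / 502289.1600 * 100 = 19.4792

19.4792%


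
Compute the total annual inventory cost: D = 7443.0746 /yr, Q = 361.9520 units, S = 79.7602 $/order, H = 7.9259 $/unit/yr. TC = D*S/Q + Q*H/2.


Ordering cost = D*S/Q = 1640.1653
Holding cost = Q*H/2 = 1434.3977
TC = 1640.1653 + 1434.3977 = 3074.5630

3074.5630 $/yr


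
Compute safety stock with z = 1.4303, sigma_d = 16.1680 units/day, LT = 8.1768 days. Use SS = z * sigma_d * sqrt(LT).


sqrt(LT) = sqrt(8.1768) = 2.8595
SS = 1.4303 * 16.1680 * 2.8595 = 66.1264

66.1264 units


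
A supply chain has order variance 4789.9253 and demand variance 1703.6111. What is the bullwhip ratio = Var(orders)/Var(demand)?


BW = 4789.9253 / 1703.6111 = 2.8116

2.8116


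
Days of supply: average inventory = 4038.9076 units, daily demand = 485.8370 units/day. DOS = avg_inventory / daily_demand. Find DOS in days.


DOS = 4038.9076 / 485.8370 = 8.3133

8.3133 days


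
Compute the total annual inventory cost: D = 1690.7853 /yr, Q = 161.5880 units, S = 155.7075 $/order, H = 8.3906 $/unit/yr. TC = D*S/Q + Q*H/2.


Ordering cost = D*S/Q = 1629.2544
Holding cost = Q*H/2 = 677.9101
TC = 1629.2544 + 677.9101 = 2307.1645

2307.1645 $/yr


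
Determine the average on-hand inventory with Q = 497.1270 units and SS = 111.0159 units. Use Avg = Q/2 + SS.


Q/2 = 248.5635
Avg = 248.5635 + 111.0159 = 359.5794

359.5794 units


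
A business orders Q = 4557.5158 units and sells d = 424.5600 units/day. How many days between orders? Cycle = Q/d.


Cycle = 4557.5158 / 424.5600 = 10.7347

10.7347 days


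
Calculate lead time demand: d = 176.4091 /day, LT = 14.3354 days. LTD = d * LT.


LTD = 176.4091 * 14.3354 = 2528.8950

2528.8950 units


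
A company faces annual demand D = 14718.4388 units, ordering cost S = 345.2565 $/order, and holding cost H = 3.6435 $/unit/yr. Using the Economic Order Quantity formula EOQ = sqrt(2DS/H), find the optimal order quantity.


2*D*S = 2 * 14718.4388 * 345.2565 = 10163273.3311
2*D*S/H = 2789425.9177
EOQ = sqrt(2789425.9177) = 1670.1575

1670.1575 units


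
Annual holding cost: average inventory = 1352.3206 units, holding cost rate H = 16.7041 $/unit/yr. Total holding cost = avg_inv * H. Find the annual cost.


Cost = 1352.3206 * 16.7041 = 22589.2985

22589.2985 $/yr


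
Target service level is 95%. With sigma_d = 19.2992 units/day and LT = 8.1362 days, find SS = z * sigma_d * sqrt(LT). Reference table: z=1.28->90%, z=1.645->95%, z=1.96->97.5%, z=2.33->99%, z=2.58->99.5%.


From the table, SL = 95% corresponds to z = 1.645
sqrt(LT) = sqrt(8.1362) = 2.8524
SS = 1.645 * 19.2992 * 2.8524 = 90.5557

90.5557 units


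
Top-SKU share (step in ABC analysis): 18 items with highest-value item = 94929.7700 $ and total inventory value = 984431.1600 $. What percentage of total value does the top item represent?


Top item = 94929.7700
Total = 984431.1600
Percentage = 94929.7700 / 984431.1600 * 100 = 9.6431

9.6431%


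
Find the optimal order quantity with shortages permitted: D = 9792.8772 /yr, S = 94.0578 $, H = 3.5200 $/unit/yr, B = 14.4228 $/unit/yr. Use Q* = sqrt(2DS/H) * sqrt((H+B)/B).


sqrt(2DS/H) = 723.4295
sqrt((H+B)/B) = 1.1154
Q* = 723.4295 * 1.1154 = 806.8941

806.8941 units


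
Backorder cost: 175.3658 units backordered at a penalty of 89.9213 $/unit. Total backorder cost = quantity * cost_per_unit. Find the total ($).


Total = 175.3658 * 89.9213 = 15769.1207

15769.1207 $


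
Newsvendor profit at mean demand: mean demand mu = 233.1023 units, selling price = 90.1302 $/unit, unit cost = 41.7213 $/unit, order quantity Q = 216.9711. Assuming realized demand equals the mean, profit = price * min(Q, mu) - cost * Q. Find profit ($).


Sales at mu = min(216.9711, 233.1023) = 216.9711
Revenue = 90.1302 * 216.9711 = 19555.6486
Total cost = 41.7213 * 216.9711 = 9052.3164
Profit = 19555.6486 - 9052.3164 = 10503.3323

10503.3323 $


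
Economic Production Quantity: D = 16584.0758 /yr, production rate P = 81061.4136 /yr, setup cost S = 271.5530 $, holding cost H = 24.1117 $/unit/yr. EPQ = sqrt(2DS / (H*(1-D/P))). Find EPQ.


1 - D/P = 1 - 0.2046 = 0.7954
H*(1-D/P) = 19.1788
2DS = 9006911.0714
EPQ = sqrt(469629.2288) = 685.2950

685.2950 units


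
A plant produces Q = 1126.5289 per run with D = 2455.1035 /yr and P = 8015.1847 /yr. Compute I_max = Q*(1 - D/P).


D/P = 0.3063
1 - D/P = 0.6937
I_max = 1126.5289 * 0.6937 = 781.4657

781.4657 units


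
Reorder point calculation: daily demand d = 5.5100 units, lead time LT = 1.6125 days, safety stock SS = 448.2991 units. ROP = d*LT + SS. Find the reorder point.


d*LT = 5.5100 * 1.6125 = 8.8849
ROP = 8.8849 + 448.2991 = 457.1840

457.1840 units


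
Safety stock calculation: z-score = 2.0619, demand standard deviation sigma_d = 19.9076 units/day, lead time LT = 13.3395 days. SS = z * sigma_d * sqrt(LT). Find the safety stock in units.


sqrt(LT) = sqrt(13.3395) = 3.6523
SS = 2.0619 * 19.9076 * 3.6523 = 149.9189

149.9189 units


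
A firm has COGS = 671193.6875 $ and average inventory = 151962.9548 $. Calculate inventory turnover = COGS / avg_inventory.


Turnover = 671193.6875 / 151962.9548 = 4.4168

4.4168


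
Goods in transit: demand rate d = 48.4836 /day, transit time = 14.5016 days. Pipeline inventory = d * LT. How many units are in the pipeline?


Pipeline = 48.4836 * 14.5016 = 703.0898

703.0898 units


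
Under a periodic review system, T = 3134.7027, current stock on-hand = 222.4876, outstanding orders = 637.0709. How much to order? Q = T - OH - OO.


Inventory position = OH + OO = 222.4876 + 637.0709 = 859.5585
Q = 3134.7027 - 859.5585 = 2275.1442

2275.1442 units


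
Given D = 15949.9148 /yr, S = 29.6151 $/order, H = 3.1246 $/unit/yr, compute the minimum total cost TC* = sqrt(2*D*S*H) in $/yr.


2*D*S*H = 2951861.6246
TC* = sqrt(2951861.6246) = 1718.0983

1718.0983 $/yr


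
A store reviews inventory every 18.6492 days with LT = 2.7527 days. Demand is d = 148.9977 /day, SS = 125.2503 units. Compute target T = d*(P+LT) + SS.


P + LT = 21.4019
d*(P+LT) = 148.9977 * 21.4019 = 3188.8339
T = 3188.8339 + 125.2503 = 3314.0842

3314.0842 units


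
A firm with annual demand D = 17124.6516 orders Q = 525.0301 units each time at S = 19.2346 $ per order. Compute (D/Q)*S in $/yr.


Number of orders = D/Q = 32.6165
Cost = 32.6165 * 19.2346 = 627.3656

627.3656 $/yr


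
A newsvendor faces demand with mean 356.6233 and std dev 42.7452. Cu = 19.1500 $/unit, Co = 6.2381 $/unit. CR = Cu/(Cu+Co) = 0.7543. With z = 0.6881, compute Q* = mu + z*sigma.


CR = Cu/(Cu+Co) = 19.1500/(19.1500+6.2381) = 0.7543
z = 0.6881
Q* = 356.6233 + 0.6881 * 42.7452 = 386.0363

386.0363 units


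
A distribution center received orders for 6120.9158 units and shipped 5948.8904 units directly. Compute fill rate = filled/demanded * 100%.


FR = 5948.8904 / 6120.9158 * 100 = 97.1895

97.1895%


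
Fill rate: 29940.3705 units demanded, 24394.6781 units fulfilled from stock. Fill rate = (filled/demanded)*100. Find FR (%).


FR = 24394.6781 / 29940.3705 * 100 = 81.4775

81.4775%


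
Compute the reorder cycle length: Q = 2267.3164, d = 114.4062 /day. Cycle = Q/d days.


Cycle = 2267.3164 / 114.4062 = 19.8181

19.8181 days


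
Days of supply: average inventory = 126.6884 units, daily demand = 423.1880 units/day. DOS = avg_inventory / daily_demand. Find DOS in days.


DOS = 126.6884 / 423.1880 = 0.2994

0.2994 days


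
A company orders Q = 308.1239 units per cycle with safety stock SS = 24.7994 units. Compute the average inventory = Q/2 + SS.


Q/2 = 154.0619
Avg = 154.0619 + 24.7994 = 178.8613

178.8613 units


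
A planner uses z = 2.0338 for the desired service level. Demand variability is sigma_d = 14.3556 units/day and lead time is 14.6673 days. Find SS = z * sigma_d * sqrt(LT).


sqrt(LT) = sqrt(14.6673) = 3.8298
SS = 2.0338 * 14.3556 * 3.8298 = 111.8162

111.8162 units


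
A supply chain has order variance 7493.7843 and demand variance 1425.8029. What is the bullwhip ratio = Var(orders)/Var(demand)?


BW = 7493.7843 / 1425.8029 = 5.2558

5.2558


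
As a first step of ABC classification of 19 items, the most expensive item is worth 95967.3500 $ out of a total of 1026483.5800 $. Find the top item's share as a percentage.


Top item = 95967.3500
Total = 1026483.5800
Percentage = 95967.3500 / 1026483.5800 * 100 = 9.3491

9.3491%


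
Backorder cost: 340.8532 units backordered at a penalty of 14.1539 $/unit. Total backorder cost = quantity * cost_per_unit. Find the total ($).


Total = 340.8532 * 14.1539 = 4824.4021

4824.4021 $


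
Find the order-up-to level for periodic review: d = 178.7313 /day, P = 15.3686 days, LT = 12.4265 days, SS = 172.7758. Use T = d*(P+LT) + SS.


P + LT = 27.7951
d*(P+LT) = 178.7313 * 27.7951 = 4967.8544
T = 4967.8544 + 172.7758 = 5140.6302

5140.6302 units


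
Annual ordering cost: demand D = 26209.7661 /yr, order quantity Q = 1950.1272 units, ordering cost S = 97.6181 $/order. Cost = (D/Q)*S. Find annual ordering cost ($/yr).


Number of orders = D/Q = 13.4400
Cost = 13.4400 * 97.6181 = 1311.9901

1311.9901 $/yr


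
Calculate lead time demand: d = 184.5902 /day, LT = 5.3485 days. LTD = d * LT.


LTD = 184.5902 * 5.3485 = 987.2807

987.2807 units


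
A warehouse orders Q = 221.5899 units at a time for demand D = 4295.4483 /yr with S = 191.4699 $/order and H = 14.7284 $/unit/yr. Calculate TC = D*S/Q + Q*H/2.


Ordering cost = D*S/Q = 3711.5819
Holding cost = Q*H/2 = 1631.8323
TC = 3711.5819 + 1631.8323 = 5343.4142

5343.4142 $/yr


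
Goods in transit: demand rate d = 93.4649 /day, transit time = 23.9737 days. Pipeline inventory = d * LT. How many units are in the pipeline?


Pipeline = 93.4649 * 23.9737 = 2240.6995

2240.6995 units


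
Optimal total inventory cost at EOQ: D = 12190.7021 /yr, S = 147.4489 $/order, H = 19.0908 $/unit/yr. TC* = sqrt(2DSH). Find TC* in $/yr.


2*D*S*H = 68631640.3848
TC* = sqrt(68631640.3848) = 8284.4215

8284.4215 $/yr


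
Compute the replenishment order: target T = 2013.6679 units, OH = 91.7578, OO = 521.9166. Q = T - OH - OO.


Inventory position = OH + OO = 91.7578 + 521.9166 = 613.6744
Q = 2013.6679 - 613.6744 = 1399.9935

1399.9935 units


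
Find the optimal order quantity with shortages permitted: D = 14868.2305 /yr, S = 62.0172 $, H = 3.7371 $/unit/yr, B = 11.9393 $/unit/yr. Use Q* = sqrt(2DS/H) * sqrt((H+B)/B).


sqrt(2DS/H) = 702.4790
sqrt((H+B)/B) = 1.1459
Q* = 702.4790 * 1.1459 = 804.9466

804.9466 units


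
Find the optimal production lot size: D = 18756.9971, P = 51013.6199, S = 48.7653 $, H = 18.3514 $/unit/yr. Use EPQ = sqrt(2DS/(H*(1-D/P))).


1 - D/P = 1 - 0.3677 = 0.6323
H*(1-D/P) = 11.6038
2DS = 1829381.1814
EPQ = sqrt(157653.0045) = 397.0554

397.0554 units


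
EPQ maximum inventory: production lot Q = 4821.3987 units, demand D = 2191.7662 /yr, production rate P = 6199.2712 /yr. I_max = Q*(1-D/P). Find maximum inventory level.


D/P = 0.3536
1 - D/P = 0.6464
I_max = 4821.3987 * 0.6464 = 3116.7824

3116.7824 units


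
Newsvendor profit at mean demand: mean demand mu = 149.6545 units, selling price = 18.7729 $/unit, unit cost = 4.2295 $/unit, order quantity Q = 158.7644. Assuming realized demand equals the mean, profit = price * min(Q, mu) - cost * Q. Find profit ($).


Sales at mu = min(158.7644, 149.6545) = 149.6545
Revenue = 18.7729 * 149.6545 = 2809.4490
Total cost = 4.2295 * 158.7644 = 671.4940
Profit = 2809.4490 - 671.4940 = 2137.9549

2137.9549 $


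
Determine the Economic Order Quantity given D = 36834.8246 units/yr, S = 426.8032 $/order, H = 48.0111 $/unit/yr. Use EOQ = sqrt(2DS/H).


2*D*S = 2 * 36834.8246 * 426.8032 = 31442442.0214
2*D*S/H = 654899.4300
EOQ = sqrt(654899.4300) = 809.2586

809.2586 units


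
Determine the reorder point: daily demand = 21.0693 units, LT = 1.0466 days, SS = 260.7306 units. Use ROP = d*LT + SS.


d*LT = 21.0693 * 1.0466 = 22.0511
ROP = 22.0511 + 260.7306 = 282.7817

282.7817 units


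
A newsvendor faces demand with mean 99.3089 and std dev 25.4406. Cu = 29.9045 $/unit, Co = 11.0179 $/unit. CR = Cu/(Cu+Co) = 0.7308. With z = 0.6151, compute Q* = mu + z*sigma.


CR = Cu/(Cu+Co) = 29.9045/(29.9045+11.0179) = 0.7308
z = 0.6151
Q* = 99.3089 + 0.6151 * 25.4406 = 114.9574

114.9574 units


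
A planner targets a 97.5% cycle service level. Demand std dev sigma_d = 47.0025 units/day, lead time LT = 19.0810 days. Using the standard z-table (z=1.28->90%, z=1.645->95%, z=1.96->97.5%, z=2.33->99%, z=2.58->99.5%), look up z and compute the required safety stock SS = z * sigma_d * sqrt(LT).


From the table, SL = 97.5% corresponds to z = 1.96
sqrt(LT) = sqrt(19.0810) = 4.3682
SS = 1.96 * 47.0025 * 4.3682 = 402.4182

402.4182 units


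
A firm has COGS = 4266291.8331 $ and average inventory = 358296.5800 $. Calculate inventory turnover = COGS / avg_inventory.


Turnover = 4266291.8331 / 358296.5800 = 11.9072

11.9072


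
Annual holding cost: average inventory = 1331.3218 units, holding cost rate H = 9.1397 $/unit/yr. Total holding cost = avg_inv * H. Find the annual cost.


Cost = 1331.3218 * 9.1397 = 12167.8819

12167.8819 $/yr


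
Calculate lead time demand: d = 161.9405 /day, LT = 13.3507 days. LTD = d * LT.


LTD = 161.9405 * 13.3507 = 2162.0190

2162.0190 units


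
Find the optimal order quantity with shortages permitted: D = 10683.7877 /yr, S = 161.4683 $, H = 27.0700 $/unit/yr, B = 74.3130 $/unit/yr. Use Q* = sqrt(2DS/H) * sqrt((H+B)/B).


sqrt(2DS/H) = 357.0073
sqrt((H+B)/B) = 1.1680
Q* = 357.0073 * 1.1680 = 416.9916

416.9916 units


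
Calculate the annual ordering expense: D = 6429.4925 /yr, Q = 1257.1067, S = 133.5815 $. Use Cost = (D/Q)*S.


Number of orders = D/Q = 5.1145
Cost = 5.1145 * 133.5815 = 683.2047

683.2047 $/yr


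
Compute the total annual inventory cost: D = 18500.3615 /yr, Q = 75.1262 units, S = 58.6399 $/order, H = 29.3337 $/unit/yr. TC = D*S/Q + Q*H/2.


Ordering cost = D*S/Q = 14440.4928
Holding cost = Q*H/2 = 1101.8647
TC = 14440.4928 + 1101.8647 = 15542.3575

15542.3575 $/yr


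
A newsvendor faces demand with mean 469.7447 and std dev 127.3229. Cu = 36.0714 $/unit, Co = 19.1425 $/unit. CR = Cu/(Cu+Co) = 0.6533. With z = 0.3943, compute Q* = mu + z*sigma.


CR = Cu/(Cu+Co) = 36.0714/(36.0714+19.1425) = 0.6533
z = 0.3943
Q* = 469.7447 + 0.3943 * 127.3229 = 519.9481

519.9481 units


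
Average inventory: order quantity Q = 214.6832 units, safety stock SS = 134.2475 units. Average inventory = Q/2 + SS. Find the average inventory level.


Q/2 = 107.3416
Avg = 107.3416 + 134.2475 = 241.5891

241.5891 units


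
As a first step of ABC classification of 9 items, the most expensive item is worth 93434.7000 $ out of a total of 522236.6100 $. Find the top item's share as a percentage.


Top item = 93434.7000
Total = 522236.6100
Percentage = 93434.7000 / 522236.6100 * 100 = 17.8913

17.8913%


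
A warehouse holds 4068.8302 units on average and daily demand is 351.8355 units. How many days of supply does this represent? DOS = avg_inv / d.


DOS = 4068.8302 / 351.8355 = 11.5646

11.5646 days


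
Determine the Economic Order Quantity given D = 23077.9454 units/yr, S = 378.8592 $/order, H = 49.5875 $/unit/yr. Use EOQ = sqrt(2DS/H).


2*D*S = 2 * 23077.9454 * 378.8592 = 17486583.8638
2*D*S/H = 352640.9652
EOQ = sqrt(352640.9652) = 593.8358

593.8358 units


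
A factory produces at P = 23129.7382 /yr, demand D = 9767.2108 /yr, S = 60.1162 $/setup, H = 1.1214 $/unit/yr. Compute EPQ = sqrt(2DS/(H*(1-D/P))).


1 - D/P = 1 - 0.4223 = 0.5777
H*(1-D/P) = 0.6479
2DS = 1174335.1958
EPQ = sqrt(1812648.6581) = 1346.3464

1346.3464 units


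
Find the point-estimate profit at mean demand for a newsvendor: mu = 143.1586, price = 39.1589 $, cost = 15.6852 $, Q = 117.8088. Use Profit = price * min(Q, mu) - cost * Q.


Sales at mu = min(117.8088, 143.1586) = 117.8088
Revenue = 39.1589 * 117.8088 = 4613.2630
Total cost = 15.6852 * 117.8088 = 1847.8546
Profit = 4613.2630 - 1847.8546 = 2765.4084

2765.4084 $


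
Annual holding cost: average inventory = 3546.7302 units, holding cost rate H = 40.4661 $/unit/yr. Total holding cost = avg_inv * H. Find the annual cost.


Cost = 3546.7302 * 40.4661 = 143522.3389

143522.3389 $/yr


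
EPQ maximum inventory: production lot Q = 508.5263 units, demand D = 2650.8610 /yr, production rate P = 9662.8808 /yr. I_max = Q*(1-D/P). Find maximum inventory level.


D/P = 0.2743
1 - D/P = 0.7257
I_max = 508.5263 * 0.7257 = 369.0200

369.0200 units


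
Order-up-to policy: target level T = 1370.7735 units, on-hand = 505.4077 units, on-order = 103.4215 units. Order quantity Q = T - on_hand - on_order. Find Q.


Inventory position = OH + OO = 505.4077 + 103.4215 = 608.8292
Q = 1370.7735 - 608.8292 = 761.9443

761.9443 units


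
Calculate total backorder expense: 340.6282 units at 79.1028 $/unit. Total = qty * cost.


Total = 340.6282 * 79.1028 = 26944.6444

26944.6444 $


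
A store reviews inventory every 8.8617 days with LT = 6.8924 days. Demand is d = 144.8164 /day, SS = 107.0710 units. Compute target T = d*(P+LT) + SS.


P + LT = 15.7541
d*(P+LT) = 144.8164 * 15.7541 = 2281.4520
T = 2281.4520 + 107.0710 = 2388.5230

2388.5230 units


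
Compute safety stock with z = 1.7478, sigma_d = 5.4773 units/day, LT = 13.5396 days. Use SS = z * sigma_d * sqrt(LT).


sqrt(LT) = sqrt(13.5396) = 3.6796
SS = 1.7478 * 5.4773 * 3.6796 = 35.2258

35.2258 units
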